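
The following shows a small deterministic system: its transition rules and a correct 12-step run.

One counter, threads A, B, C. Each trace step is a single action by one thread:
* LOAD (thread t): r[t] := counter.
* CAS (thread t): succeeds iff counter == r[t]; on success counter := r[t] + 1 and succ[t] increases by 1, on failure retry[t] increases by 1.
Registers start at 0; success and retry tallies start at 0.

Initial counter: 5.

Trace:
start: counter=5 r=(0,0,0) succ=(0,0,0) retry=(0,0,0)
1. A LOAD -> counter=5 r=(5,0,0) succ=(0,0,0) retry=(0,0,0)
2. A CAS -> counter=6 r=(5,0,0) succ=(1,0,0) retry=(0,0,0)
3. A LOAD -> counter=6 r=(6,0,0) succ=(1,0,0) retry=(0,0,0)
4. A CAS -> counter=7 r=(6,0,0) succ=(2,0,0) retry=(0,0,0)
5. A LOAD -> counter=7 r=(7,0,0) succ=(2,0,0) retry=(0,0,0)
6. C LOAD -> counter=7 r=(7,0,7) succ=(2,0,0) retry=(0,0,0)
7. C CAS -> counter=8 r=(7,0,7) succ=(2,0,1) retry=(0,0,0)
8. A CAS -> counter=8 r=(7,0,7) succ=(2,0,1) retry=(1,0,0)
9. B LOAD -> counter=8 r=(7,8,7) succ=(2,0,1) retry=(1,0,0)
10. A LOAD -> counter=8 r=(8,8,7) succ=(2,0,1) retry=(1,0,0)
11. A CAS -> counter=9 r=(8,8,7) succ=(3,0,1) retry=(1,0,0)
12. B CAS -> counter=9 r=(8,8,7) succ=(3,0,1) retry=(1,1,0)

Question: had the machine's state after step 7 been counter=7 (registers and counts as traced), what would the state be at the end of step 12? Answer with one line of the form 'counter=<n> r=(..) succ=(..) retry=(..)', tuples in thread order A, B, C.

state after step 7 := counter=7 r=(7,0,7) succ=(2,0,1) retry=(0,0,0)
8. A CAS -> counter=8 r=(7,0,7) succ=(3,0,1) retry=(0,0,0)
9. B LOAD -> counter=8 r=(7,8,7) succ=(3,0,1) retry=(0,0,0)
10. A LOAD -> counter=8 r=(8,8,7) succ=(3,0,1) retry=(0,0,0)
11. A CAS -> counter=9 r=(8,8,7) succ=(4,0,1) retry=(0,0,0)
12. B CAS -> counter=9 r=(8,8,7) succ=(4,0,1) retry=(0,1,0)

counter=9 r=(8,8,7) succ=(4,0,1) retry=(0,1,0)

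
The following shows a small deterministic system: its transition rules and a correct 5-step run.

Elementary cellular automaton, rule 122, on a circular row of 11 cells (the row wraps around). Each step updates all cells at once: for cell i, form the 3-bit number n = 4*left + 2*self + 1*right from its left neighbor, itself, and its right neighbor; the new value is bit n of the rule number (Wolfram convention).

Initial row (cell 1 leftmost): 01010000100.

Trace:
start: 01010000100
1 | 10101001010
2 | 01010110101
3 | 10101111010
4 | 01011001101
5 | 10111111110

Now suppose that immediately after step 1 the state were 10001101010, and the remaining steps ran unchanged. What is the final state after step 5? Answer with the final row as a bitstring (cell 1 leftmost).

11000000110

state after step 1 := 10001101010
2 | 01011110101
3 | 10110011010
4 | 01111111101
5 | 11000000110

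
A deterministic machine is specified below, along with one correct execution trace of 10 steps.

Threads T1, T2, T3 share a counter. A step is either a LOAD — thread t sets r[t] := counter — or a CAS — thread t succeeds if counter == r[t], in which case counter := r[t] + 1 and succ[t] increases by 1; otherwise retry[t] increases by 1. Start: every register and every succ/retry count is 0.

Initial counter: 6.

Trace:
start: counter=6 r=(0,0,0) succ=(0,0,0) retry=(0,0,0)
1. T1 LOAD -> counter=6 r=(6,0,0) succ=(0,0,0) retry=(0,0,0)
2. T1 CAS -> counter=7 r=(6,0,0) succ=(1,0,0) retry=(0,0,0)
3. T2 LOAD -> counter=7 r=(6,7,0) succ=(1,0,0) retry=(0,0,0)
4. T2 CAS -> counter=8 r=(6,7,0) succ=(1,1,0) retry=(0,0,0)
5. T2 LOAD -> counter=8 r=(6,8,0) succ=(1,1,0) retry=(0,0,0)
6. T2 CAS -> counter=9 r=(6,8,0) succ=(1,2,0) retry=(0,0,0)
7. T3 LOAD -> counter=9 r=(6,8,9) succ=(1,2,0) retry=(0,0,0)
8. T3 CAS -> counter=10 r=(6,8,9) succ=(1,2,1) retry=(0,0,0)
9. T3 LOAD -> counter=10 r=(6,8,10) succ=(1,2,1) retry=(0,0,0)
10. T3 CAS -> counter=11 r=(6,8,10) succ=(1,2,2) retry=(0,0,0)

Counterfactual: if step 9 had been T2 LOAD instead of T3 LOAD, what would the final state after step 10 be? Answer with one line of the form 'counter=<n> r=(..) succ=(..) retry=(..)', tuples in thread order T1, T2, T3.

(re-executing from step 9 with the substitution; state before step 9: counter=10 r=(6,8,9) succ=(1,2,1) retry=(0,0,0))
9. T2 LOAD -> counter=10 r=(6,10,9) succ=(1,2,1) retry=(0,0,0)
10. T3 CAS -> counter=10 r=(6,10,9) succ=(1,2,1) retry=(0,0,1)

counter=10 r=(6,10,9) succ=(1,2,1) retry=(0,0,1)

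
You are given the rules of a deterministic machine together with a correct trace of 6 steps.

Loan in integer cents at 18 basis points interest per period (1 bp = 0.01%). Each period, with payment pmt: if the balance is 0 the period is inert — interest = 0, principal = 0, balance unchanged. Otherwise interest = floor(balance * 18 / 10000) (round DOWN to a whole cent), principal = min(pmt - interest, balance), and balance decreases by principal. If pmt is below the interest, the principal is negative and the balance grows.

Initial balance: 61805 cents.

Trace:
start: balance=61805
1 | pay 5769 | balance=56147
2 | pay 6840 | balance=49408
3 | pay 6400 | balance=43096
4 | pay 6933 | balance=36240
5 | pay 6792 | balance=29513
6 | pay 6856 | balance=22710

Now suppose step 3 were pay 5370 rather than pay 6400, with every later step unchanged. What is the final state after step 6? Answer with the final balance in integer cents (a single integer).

23745

(re-executing from step 3 with the substitution; state before step 3: balance=49408)
3 | pay 5370 | balance=44126
4 | pay 6933 | balance=37272
5 | pay 6792 | balance=30547
6 | pay 6856 | balance=23745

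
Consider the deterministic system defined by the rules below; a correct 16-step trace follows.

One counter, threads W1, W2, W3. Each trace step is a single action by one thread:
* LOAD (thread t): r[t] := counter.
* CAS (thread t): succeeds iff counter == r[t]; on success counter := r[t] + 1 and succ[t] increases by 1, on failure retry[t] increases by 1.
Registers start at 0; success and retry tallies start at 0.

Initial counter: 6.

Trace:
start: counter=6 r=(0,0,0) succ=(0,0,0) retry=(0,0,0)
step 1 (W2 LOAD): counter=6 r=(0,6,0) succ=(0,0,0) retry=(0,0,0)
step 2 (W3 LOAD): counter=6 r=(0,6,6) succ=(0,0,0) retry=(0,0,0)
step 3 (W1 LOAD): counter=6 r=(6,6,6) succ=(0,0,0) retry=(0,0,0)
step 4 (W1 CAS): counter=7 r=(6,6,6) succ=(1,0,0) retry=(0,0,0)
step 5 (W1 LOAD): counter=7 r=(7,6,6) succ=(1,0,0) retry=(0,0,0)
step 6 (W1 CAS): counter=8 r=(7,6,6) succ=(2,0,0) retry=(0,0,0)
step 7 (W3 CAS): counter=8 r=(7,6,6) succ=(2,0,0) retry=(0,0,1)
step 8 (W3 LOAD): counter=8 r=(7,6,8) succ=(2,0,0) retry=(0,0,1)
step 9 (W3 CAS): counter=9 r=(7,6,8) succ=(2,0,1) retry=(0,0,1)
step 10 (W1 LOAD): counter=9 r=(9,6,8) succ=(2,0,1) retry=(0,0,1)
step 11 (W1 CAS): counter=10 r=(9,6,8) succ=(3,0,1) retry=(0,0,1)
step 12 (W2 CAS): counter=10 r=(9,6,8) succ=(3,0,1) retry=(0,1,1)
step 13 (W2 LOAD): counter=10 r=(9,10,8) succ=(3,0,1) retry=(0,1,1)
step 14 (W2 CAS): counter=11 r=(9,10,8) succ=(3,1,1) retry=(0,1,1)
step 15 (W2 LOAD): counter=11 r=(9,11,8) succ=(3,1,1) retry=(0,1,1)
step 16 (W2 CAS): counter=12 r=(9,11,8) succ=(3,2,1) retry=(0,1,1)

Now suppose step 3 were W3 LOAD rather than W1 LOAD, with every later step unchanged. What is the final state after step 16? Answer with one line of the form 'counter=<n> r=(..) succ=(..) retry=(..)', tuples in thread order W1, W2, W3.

counter=11 r=(8,10,7) succ=(2,2,1) retry=(1,1,1)

(re-executing from step 3 with the substitution; state before step 3: counter=6 r=(0,6,6) succ=(0,0,0) retry=(0,0,0))
step 3 (W3 LOAD): counter=6 r=(0,6,6) succ=(0,0,0) retry=(0,0,0)
step 4 (W1 CAS): counter=6 r=(0,6,6) succ=(0,0,0) retry=(1,0,0)
step 5 (W1 LOAD): counter=6 r=(6,6,6) succ=(0,0,0) retry=(1,0,0)
step 6 (W1 CAS): counter=7 r=(6,6,6) succ=(1,0,0) retry=(1,0,0)
step 7 (W3 CAS): counter=7 r=(6,6,6) succ=(1,0,0) retry=(1,0,1)
step 8 (W3 LOAD): counter=7 r=(6,6,7) succ=(1,0,0) retry=(1,0,1)
step 9 (W3 CAS): counter=8 r=(6,6,7) succ=(1,0,1) retry=(1,0,1)
step 10 (W1 LOAD): counter=8 r=(8,6,7) succ=(1,0,1) retry=(1,0,1)
step 11 (W1 CAS): counter=9 r=(8,6,7) succ=(2,0,1) retry=(1,0,1)
step 12 (W2 CAS): counter=9 r=(8,6,7) succ=(2,0,1) retry=(1,1,1)
step 13 (W2 LOAD): counter=9 r=(8,9,7) succ=(2,0,1) retry=(1,1,1)
step 14 (W2 CAS): counter=10 r=(8,9,7) succ=(2,1,1) retry=(1,1,1)
step 15 (W2 LOAD): counter=10 r=(8,10,7) succ=(2,1,1) retry=(1,1,1)
step 16 (W2 CAS): counter=11 r=(8,10,7) succ=(2,2,1) retry=(1,1,1)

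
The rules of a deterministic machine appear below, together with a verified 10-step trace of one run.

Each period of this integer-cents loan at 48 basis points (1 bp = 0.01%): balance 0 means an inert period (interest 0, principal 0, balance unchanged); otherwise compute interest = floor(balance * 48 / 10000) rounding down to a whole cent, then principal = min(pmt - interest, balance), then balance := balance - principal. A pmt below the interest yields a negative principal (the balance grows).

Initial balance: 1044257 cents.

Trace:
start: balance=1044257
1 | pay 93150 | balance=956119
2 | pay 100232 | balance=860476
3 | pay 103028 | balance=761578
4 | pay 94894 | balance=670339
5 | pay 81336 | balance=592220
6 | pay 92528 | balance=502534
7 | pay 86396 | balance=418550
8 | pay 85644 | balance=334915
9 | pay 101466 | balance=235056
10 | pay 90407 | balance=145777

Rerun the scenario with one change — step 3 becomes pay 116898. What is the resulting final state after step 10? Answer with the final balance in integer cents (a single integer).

(re-executing from step 3 with the substitution; state before step 3: balance=860476)
3 | pay 116898 | balance=747708
4 | pay 94894 | balance=656402
5 | pay 81336 | balance=578216
6 | pay 92528 | balance=488463
7 | pay 86396 | balance=404411
8 | pay 85644 | balance=320708
9 | pay 101466 | balance=220781
10 | pay 90407 | balance=131433

131433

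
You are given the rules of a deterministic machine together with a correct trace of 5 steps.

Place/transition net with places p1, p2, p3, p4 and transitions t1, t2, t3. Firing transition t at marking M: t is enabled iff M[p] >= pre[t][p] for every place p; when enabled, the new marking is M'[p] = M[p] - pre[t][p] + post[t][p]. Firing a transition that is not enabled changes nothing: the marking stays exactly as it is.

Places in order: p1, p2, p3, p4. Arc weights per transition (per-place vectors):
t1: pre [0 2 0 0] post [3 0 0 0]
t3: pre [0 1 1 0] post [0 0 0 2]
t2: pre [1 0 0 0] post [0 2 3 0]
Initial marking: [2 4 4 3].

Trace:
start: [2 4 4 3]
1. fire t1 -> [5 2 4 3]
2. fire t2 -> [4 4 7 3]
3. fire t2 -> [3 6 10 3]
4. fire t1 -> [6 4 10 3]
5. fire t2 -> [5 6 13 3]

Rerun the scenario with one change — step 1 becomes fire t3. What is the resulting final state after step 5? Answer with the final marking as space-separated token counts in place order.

(re-executing from step 1 with the substitution; state before step 1: [2 4 4 3])
1. fire t3 -> [2 3 3 5]
2. fire t2 -> [1 5 6 5]
3. fire t2 -> [0 7 9 5]
4. fire t1 -> [3 5 9 5]
5. fire t2 -> [2 7 12 5]

2 7 12 5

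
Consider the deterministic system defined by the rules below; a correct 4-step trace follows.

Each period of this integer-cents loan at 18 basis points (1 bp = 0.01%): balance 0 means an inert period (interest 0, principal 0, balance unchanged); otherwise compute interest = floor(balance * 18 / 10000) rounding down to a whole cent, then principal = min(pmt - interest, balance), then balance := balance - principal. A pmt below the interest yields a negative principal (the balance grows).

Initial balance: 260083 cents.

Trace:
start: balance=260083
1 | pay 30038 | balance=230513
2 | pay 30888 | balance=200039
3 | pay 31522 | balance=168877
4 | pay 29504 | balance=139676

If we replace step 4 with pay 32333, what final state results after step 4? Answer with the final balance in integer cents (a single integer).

(re-executing from step 4 with the substitution; state before step 4: balance=168877)
4 | pay 32333 | balance=136847

136847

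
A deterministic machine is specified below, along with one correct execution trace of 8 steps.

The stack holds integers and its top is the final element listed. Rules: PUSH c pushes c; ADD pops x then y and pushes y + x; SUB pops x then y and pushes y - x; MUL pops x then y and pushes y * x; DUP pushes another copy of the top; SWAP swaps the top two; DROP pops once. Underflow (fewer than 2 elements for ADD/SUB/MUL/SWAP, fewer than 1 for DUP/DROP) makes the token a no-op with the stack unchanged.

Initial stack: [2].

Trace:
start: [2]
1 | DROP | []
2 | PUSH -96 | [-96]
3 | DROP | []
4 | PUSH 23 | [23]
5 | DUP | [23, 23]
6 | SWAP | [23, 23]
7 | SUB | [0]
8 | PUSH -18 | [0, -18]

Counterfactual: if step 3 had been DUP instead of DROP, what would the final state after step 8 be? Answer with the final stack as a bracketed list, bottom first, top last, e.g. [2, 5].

[-96, -96, 0, -18]

(re-executing from step 3 with the substitution; state before step 3: [-96])
3 | DUP | [-96, -96]
4 | PUSH 23 | [-96, -96, 23]
5 | DUP | [-96, -96, 23, 23]
6 | SWAP | [-96, -96, 23, 23]
7 | SUB | [-96, -96, 0]
8 | PUSH -18 | [-96, -96, 0, -18]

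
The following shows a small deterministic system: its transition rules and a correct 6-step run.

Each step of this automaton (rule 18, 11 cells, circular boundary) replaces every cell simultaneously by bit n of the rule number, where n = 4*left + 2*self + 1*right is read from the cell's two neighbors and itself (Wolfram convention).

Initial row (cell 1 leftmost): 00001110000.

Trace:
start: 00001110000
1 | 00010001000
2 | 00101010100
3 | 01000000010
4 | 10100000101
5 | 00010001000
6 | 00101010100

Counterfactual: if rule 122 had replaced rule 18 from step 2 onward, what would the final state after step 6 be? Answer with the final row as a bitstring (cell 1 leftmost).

01101010110

(re-executing steps 2..6 under rule 122; state before step 2: 00010001000)
2 | 00101010100
3 | 01010101010
4 | 10101010101
5 | 11010101011
6 | 01101010110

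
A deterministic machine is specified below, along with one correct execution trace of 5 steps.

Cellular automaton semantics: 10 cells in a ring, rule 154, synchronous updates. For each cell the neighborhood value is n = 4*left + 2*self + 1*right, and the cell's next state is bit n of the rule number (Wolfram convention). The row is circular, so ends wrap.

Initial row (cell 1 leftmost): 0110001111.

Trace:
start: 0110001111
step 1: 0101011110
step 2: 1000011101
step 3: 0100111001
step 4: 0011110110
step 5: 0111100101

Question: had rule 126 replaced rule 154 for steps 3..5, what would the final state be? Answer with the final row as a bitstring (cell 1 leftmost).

(re-executing steps 3..5 under rule 126; state before step 3: 1000011101)
step 3: 1100110111
step 4: 0111111100
step 5: 1100000110

1100000110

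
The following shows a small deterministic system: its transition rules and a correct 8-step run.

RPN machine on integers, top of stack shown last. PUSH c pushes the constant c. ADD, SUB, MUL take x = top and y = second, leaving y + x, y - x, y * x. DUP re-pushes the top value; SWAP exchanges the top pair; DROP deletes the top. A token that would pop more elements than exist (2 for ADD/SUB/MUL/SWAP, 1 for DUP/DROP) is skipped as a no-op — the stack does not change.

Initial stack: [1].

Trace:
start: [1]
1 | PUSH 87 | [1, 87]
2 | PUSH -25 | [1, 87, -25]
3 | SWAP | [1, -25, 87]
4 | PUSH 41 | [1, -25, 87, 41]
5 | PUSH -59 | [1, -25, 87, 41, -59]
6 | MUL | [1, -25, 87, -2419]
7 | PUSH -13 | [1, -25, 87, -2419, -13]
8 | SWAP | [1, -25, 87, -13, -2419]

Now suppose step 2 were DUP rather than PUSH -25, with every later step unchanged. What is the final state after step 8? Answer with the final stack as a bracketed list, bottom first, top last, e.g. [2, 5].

[1, 87, 87, -13, -2419]

(re-executing from step 2 with the substitution; state before step 2: [1, 87])
2 | DUP | [1, 87, 87]
3 | SWAP | [1, 87, 87]
4 | PUSH 41 | [1, 87, 87, 41]
5 | PUSH -59 | [1, 87, 87, 41, -59]
6 | MUL | [1, 87, 87, -2419]
7 | PUSH -13 | [1, 87, 87, -2419, -13]
8 | SWAP | [1, 87, 87, -13, -2419]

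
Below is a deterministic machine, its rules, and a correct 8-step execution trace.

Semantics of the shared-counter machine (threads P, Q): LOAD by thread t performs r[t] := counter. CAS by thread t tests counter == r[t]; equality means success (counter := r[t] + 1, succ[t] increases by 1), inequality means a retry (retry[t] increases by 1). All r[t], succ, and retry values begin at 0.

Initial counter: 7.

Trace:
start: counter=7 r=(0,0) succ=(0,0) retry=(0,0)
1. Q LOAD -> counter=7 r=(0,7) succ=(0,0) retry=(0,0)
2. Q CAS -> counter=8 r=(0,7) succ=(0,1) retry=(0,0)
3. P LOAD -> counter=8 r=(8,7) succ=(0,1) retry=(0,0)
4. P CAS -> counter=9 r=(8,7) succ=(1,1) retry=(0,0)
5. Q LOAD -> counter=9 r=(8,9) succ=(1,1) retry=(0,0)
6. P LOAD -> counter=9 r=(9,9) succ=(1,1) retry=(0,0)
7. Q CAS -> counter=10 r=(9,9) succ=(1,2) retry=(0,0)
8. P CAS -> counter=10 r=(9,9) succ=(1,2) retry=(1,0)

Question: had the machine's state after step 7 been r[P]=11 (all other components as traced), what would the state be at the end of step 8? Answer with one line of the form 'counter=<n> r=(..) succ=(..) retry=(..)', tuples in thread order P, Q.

state after step 7 := counter=10 r=(11,9) succ=(1,2) retry=(0,0)
8. P CAS -> counter=10 r=(11,9) succ=(1,2) retry=(1,0)

counter=10 r=(11,9) succ=(1,2) retry=(1,0)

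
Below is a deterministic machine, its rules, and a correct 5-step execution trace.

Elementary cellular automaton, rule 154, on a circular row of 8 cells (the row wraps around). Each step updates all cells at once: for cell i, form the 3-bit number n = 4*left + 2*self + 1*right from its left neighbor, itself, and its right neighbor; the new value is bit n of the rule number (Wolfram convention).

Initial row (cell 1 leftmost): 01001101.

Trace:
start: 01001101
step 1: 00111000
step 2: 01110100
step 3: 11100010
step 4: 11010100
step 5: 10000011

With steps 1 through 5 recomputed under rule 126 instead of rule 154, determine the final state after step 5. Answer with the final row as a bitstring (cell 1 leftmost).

00000000

(re-executing steps 1..5 under rule 126; state before step 1: 01001101)
step 1: 11111111
step 2: 00000000
step 3: 00000000
step 4: 00000000
step 5: 00000000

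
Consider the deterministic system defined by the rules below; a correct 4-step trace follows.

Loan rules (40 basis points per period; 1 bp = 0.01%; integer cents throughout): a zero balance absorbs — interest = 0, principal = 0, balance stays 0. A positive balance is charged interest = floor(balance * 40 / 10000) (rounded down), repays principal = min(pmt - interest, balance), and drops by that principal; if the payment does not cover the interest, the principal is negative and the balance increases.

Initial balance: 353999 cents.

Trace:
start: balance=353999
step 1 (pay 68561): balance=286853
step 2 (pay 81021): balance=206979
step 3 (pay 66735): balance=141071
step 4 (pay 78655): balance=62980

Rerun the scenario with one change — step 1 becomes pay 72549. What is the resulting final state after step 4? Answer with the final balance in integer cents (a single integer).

58944

(re-executing from step 1 with the substitution; state before step 1: balance=353999)
step 1 (pay 72549): balance=282865
step 2 (pay 81021): balance=202975
step 3 (pay 66735): balance=137051
step 4 (pay 78655): balance=58944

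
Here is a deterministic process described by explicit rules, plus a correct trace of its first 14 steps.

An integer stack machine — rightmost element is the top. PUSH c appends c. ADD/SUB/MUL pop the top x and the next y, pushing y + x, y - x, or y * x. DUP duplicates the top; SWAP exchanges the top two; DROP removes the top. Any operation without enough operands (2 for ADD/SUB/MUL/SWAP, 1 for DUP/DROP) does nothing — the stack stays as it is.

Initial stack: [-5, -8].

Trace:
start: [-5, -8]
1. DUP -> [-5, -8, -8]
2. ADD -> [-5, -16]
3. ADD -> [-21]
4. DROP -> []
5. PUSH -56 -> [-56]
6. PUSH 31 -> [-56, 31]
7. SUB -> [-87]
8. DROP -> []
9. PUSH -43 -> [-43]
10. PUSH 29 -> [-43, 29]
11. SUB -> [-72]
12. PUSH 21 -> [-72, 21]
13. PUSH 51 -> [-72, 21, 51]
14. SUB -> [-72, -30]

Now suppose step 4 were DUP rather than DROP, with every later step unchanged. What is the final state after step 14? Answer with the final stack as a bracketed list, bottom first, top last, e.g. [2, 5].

(re-executing from step 4 with the substitution; state before step 4: [-21])
4. DUP -> [-21, -21]
5. PUSH -56 -> [-21, -21, -56]
6. PUSH 31 -> [-21, -21, -56, 31]
7. SUB -> [-21, -21, -87]
8. DROP -> [-21, -21]
9. PUSH -43 -> [-21, -21, -43]
10. PUSH 29 -> [-21, -21, -43, 29]
11. SUB -> [-21, -21, -72]
12. PUSH 21 -> [-21, -21, -72, 21]
13. PUSH 51 -> [-21, -21, -72, 21, 51]
14. SUB -> [-21, -21, -72, -30]

[-21, -21, -72, -30]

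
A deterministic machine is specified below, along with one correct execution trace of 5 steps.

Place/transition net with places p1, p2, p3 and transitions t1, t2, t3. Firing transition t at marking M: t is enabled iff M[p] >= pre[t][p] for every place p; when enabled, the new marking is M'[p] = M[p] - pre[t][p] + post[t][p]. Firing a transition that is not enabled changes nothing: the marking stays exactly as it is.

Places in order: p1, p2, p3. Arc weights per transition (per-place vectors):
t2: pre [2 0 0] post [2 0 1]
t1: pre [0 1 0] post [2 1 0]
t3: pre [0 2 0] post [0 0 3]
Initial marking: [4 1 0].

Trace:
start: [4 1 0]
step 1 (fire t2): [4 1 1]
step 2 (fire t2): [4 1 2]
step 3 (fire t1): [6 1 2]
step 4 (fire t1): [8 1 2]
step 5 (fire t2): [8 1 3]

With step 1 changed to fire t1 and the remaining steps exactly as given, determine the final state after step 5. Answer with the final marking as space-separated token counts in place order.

10 1 2

(re-executing from step 1 with the substitution; state before step 1: [4 1 0])
step 1 (fire t1): [6 1 0]
step 2 (fire t2): [6 1 1]
step 3 (fire t1): [8 1 1]
step 4 (fire t1): [10 1 1]
step 5 (fire t2): [10 1 2]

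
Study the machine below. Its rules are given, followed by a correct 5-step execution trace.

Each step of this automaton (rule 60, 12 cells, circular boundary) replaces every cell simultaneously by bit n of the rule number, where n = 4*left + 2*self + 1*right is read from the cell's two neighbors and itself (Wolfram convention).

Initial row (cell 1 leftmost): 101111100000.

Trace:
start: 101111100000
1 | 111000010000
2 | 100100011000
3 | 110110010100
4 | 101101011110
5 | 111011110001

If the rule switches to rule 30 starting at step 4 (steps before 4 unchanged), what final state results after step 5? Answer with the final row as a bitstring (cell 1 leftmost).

(re-executing steps 4..5 under rule 30; state before step 4: 110110010100)
4 | 100101110111
5 | 011101000100

011101000100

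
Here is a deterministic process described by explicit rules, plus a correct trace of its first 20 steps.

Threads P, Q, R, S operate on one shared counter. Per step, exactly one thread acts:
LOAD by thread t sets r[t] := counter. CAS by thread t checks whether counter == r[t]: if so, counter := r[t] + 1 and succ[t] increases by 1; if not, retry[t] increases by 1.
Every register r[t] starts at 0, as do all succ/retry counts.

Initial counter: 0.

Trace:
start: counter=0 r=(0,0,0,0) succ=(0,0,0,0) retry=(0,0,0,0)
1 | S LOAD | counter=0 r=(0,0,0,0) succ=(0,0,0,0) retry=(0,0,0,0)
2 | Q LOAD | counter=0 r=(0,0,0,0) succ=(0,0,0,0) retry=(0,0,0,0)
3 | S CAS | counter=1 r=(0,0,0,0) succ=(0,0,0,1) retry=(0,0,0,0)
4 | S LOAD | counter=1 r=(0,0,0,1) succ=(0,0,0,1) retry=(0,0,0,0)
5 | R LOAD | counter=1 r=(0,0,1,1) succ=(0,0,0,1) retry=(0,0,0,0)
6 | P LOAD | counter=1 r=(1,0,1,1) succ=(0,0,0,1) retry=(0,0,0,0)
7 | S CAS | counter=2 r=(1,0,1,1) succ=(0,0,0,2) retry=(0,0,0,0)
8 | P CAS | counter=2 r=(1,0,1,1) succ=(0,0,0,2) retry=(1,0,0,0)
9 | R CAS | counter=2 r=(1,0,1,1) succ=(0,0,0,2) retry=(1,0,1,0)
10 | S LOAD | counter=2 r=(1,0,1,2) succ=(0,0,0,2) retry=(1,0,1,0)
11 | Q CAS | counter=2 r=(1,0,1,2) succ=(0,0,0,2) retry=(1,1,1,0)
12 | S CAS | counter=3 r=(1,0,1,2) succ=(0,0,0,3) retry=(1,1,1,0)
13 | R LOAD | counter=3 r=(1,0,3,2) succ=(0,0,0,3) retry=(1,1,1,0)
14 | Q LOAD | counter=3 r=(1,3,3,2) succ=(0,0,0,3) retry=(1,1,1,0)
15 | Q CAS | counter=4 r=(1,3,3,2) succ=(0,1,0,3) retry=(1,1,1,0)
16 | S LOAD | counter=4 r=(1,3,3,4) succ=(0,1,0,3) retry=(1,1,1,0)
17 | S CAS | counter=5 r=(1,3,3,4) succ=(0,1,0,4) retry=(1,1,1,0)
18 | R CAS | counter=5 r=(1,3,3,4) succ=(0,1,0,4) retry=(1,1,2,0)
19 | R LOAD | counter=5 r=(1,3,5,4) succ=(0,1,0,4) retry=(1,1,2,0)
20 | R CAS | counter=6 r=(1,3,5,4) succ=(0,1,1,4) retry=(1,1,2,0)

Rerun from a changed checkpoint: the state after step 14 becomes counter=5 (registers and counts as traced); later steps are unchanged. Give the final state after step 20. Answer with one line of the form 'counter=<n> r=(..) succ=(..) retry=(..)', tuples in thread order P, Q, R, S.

counter=7 r=(1,3,6,5) succ=(0,0,1,4) retry=(1,2,2,0)

state after step 14 := counter=5 r=(1,3,3,2) succ=(0,0,0,3) retry=(1,1,1,0)
15 | Q CAS | counter=5 r=(1,3,3,2) succ=(0,0,0,3) retry=(1,2,1,0)
16 | S LOAD | counter=5 r=(1,3,3,5) succ=(0,0,0,3) retry=(1,2,1,0)
17 | S CAS | counter=6 r=(1,3,3,5) succ=(0,0,0,4) retry=(1,2,1,0)
18 | R CAS | counter=6 r=(1,3,3,5) succ=(0,0,0,4) retry=(1,2,2,0)
19 | R LOAD | counter=6 r=(1,3,6,5) succ=(0,0,0,4) retry=(1,2,2,0)
20 | R CAS | counter=7 r=(1,3,6,5) succ=(0,0,1,4) retry=(1,2,2,0)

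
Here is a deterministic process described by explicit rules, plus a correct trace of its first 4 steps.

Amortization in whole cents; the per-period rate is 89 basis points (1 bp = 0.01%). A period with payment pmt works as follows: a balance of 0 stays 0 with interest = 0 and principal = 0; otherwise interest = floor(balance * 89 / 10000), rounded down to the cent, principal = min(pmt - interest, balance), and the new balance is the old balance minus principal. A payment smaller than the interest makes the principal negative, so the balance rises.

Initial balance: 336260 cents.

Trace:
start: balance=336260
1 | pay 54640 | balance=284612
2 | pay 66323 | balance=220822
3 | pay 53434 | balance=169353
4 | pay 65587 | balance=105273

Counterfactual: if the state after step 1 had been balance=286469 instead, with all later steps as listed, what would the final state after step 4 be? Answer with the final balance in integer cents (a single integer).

107179

state after step 1 := balance=286469
2 | pay 66323 | balance=222695
3 | pay 53434 | balance=171242
4 | pay 65587 | balance=107179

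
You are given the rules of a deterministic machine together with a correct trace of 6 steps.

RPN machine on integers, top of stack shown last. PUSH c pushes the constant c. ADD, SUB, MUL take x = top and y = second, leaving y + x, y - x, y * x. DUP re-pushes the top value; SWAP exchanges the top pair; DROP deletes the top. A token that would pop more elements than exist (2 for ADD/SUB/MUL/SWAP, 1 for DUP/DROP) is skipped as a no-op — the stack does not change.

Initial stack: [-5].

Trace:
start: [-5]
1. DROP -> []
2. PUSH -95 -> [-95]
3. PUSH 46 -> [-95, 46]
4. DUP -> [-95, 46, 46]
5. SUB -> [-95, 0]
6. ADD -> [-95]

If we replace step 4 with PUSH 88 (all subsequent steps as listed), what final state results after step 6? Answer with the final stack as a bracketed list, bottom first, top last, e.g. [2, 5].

(re-executing from step 4 with the substitution; state before step 4: [-95, 46])
4. PUSH 88 -> [-95, 46, 88]
5. SUB -> [-95, -42]
6. ADD -> [-137]

[-137]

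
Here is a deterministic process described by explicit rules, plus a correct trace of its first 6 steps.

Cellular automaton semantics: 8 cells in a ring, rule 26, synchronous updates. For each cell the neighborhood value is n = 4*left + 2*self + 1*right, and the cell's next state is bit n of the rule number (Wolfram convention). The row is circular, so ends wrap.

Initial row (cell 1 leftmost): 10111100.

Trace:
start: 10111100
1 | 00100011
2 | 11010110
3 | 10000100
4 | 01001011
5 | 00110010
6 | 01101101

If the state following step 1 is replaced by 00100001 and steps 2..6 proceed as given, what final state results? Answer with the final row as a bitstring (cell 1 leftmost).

state after step 1 := 00100001
2 | 11010010
3 | 10001100
4 | 01011011
5 | 00010010
6 | 00101101

00101101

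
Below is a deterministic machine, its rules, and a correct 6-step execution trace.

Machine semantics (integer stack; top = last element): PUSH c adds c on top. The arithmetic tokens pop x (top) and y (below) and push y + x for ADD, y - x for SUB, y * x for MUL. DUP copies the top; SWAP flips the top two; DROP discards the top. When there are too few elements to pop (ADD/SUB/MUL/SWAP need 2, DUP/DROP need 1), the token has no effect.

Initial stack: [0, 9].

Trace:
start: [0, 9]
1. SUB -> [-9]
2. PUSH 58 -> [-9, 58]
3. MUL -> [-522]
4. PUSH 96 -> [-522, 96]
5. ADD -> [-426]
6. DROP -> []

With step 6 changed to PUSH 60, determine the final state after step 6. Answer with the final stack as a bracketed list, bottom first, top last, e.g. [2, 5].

[-426, 60]

(re-executing from step 6 with the substitution; state before step 6: [-426])
6. PUSH 60 -> [-426, 60]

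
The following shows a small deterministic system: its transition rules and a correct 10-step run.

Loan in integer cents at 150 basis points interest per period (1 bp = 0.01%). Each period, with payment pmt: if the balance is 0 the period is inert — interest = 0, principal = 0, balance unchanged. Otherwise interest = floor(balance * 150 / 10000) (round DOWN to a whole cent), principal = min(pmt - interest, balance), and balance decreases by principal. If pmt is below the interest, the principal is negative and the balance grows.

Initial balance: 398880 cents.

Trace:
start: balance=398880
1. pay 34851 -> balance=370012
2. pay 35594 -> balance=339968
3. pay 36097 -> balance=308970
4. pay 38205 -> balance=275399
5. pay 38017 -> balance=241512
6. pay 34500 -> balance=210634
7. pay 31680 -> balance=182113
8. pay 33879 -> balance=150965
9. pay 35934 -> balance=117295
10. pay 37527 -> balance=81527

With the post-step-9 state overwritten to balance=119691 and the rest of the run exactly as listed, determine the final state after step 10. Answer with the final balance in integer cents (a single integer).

state after step 9 := balance=119691
10. pay 37527 -> balance=83959

83959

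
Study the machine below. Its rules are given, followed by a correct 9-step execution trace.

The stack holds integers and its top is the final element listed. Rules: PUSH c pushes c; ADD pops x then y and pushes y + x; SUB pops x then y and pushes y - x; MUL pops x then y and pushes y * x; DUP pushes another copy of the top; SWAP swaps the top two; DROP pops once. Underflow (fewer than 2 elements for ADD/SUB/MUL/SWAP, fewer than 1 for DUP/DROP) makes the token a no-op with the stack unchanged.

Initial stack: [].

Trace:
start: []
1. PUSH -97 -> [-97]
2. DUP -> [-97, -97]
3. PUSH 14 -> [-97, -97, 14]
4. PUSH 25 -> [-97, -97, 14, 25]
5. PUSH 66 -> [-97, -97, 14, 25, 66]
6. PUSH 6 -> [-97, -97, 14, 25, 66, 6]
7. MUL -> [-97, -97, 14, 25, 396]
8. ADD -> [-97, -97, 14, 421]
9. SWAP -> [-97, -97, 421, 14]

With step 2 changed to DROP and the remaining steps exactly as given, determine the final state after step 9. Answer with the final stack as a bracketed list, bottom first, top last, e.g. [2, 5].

[421, 14]

(re-executing from step 2 with the substitution; state before step 2: [-97])
2. DROP -> []
3. PUSH 14 -> [14]
4. PUSH 25 -> [14, 25]
5. PUSH 66 -> [14, 25, 66]
6. PUSH 6 -> [14, 25, 66, 6]
7. MUL -> [14, 25, 396]
8. ADD -> [14, 421]
9. SWAP -> [421, 14]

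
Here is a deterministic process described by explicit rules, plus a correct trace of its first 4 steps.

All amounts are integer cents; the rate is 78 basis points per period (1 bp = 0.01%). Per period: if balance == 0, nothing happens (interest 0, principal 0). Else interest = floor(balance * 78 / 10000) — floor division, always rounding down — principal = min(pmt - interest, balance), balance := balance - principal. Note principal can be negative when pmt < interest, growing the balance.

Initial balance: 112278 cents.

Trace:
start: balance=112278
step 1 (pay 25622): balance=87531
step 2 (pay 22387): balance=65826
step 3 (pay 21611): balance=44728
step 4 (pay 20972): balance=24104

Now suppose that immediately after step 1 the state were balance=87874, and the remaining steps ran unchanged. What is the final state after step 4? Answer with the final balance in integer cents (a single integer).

24456

state after step 1 := balance=87874
step 2 (pay 22387): balance=66172
step 3 (pay 21611): balance=45077
step 4 (pay 20972): balance=24456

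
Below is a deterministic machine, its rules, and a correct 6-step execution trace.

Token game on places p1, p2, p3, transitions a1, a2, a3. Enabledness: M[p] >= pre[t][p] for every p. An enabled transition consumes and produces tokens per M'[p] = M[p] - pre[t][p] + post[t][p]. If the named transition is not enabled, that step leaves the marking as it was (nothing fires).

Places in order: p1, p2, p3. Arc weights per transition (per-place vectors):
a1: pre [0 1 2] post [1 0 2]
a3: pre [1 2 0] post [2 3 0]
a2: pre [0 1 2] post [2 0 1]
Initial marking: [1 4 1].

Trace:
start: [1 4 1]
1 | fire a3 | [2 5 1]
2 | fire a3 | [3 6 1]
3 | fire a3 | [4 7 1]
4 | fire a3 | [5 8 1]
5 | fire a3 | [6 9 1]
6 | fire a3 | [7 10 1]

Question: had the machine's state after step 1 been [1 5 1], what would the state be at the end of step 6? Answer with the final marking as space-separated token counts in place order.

state after step 1 := [1 5 1]
2 | fire a3 | [2 6 1]
3 | fire a3 | [3 7 1]
4 | fire a3 | [4 8 1]
5 | fire a3 | [5 9 1]
6 | fire a3 | [6 10 1]

6 10 1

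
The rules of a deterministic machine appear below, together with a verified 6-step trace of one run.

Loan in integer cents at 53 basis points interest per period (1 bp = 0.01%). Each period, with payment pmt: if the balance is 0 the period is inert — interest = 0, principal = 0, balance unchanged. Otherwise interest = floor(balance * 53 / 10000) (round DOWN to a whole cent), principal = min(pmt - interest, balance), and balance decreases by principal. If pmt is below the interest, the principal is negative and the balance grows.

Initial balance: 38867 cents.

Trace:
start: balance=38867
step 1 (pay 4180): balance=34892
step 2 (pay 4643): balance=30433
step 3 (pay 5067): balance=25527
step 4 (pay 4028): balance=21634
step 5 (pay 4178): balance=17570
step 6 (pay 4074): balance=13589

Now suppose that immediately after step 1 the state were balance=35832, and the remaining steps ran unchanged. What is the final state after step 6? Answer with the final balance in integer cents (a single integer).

state after step 1 := balance=35832
step 2 (pay 4643): balance=31378
step 3 (pay 5067): balance=26477
step 4 (pay 4028): balance=22589
step 5 (pay 4178): balance=18530
step 6 (pay 4074): balance=14554

14554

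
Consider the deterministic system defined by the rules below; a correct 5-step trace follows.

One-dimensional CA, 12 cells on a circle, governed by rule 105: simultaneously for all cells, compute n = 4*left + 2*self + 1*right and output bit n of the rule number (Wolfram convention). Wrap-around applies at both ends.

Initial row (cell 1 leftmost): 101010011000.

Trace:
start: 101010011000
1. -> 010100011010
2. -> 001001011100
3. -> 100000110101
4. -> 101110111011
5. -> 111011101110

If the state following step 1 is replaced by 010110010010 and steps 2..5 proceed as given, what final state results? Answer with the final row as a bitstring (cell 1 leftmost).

state after step 1 := 010110010010
2. -> 001110000000
3. -> 101010111111
4. -> 110101100000
5. -> 111011101110

111011101110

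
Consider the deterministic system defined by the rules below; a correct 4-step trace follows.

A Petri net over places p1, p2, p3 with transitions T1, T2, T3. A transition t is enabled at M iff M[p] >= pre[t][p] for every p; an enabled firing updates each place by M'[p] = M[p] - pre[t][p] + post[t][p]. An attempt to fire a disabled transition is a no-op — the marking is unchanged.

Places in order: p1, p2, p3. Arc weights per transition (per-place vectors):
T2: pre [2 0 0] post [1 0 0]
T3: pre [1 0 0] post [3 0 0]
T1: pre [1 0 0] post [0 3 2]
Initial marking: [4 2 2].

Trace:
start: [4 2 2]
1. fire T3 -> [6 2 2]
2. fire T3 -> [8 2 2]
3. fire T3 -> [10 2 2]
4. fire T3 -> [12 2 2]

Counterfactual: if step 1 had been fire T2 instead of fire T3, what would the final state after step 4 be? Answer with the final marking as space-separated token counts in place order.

9 2 2

(re-executing from step 1 with the substitution; state before step 1: [4 2 2])
1. fire T2 -> [3 2 2]
2. fire T3 -> [5 2 2]
3. fire T3 -> [7 2 2]
4. fire T3 -> [9 2 2]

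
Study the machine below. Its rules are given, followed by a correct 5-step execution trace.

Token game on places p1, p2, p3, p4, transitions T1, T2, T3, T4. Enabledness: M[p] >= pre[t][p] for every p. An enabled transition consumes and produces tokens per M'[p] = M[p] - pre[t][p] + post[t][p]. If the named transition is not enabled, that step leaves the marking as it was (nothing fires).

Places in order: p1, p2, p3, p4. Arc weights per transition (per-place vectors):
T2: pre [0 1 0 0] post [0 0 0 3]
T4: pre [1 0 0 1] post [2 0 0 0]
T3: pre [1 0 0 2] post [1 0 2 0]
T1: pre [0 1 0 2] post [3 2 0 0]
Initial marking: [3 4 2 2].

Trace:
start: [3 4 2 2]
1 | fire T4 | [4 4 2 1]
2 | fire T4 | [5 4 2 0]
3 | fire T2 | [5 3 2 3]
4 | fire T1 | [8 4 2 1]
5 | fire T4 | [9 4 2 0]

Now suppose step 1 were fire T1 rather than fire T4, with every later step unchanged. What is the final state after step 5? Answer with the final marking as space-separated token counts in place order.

(re-executing from step 1 with the substitution; state before step 1: [3 4 2 2])
1 | fire T1 | [6 5 2 0]
2 | fire T4 | [6 5 2 0]
3 | fire T2 | [6 4 2 3]
4 | fire T1 | [9 5 2 1]
5 | fire T4 | [10 5 2 0]

10 5 2 0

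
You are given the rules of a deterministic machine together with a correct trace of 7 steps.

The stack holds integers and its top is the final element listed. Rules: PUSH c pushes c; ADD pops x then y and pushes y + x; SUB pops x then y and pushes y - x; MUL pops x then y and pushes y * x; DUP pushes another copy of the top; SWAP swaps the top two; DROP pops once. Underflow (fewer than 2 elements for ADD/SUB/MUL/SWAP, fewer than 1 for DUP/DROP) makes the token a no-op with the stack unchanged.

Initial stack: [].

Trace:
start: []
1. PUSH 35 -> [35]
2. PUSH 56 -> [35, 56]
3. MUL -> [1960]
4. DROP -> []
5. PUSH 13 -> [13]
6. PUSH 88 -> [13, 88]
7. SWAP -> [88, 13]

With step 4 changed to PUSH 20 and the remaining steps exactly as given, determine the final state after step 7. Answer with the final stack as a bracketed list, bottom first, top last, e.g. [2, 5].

[1960, 20, 88, 13]

(re-executing from step 4 with the substitution; state before step 4: [1960])
4. PUSH 20 -> [1960, 20]
5. PUSH 13 -> [1960, 20, 13]
6. PUSH 88 -> [1960, 20, 13, 88]
7. SWAP -> [1960, 20, 88, 13]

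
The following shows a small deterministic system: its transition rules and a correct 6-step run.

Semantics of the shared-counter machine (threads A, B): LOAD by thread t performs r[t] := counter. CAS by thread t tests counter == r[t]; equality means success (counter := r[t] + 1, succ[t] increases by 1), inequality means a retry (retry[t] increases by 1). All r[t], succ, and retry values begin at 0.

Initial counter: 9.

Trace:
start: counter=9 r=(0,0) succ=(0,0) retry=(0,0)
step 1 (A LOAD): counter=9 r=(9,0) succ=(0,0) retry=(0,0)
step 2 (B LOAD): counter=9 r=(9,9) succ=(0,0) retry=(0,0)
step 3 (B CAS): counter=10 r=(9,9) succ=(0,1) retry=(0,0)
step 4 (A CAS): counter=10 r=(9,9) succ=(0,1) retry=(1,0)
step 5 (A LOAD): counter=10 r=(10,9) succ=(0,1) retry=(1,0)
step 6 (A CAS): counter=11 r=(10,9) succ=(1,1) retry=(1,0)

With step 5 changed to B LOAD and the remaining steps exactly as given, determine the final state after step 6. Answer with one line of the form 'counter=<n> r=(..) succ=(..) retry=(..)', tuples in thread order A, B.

counter=10 r=(9,10) succ=(0,1) retry=(2,0)

(re-executing from step 5 with the substitution; state before step 5: counter=10 r=(9,9) succ=(0,1) retry=(1,0))
step 5 (B LOAD): counter=10 r=(9,10) succ=(0,1) retry=(1,0)
step 6 (A CAS): counter=10 r=(9,10) succ=(0,1) retry=(2,0)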